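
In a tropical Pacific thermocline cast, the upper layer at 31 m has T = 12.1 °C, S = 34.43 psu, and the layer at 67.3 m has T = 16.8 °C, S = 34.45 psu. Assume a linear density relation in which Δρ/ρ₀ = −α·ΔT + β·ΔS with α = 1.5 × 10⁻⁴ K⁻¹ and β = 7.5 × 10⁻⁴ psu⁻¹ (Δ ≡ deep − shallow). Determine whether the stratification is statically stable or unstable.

unstable

ΔT = 16.8 − 12.1 = +4.7 K and ΔS = 34.45 − 34.43 = +0.02 psu (deep − shallow).
−αΔT = -7.05 × 10⁻⁴; βΔS = 1.50 × 10⁻⁵; sum Δρ/ρ₀ = -6.90 × 10⁻⁴.
Δρ/ρ₀ < 0, so Δρ < 0: deeper water is lighter → statically unstable; the column would overturn.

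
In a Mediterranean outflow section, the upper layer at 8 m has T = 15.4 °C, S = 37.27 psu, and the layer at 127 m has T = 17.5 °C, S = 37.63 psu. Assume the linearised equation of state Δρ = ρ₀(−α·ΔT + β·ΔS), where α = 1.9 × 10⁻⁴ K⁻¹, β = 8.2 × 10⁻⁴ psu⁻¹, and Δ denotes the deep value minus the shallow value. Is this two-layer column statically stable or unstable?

unstable

ΔT = 17.5 − 15.4 = +2.1 K and ΔS = 37.63 − 37.27 = +0.36 psu (deep − shallow).
−αΔT = -3.99 × 10⁻⁴; βΔS = 2.952 × 10⁻⁴; sum Δρ/ρ₀ = -1.038 × 10⁻⁴.
Δρ/ρ₀ < 0, so Δρ < 0: deeper water is lighter → statically unstable; the column would overturn.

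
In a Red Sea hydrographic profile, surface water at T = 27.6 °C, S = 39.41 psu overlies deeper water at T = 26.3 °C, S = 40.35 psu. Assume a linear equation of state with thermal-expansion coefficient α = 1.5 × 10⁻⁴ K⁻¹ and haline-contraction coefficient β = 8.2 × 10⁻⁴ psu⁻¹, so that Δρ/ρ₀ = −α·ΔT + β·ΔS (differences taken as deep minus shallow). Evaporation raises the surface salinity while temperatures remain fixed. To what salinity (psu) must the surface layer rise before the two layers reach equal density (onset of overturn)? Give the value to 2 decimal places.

Neutral buoyancy requires −α(T_deep − T_surf) + β(S_deep − S_surf′) = 0.
S_surf′ = S_deep − (α/β)·ΔT = 40.35 − (1.5 × 10⁻⁴/8.2 × 10⁻⁴)·(-1.3) = 40.5878 psu.
Increase required: 40.5878 − 39.41 = 1.1778 psu.

40.59 psu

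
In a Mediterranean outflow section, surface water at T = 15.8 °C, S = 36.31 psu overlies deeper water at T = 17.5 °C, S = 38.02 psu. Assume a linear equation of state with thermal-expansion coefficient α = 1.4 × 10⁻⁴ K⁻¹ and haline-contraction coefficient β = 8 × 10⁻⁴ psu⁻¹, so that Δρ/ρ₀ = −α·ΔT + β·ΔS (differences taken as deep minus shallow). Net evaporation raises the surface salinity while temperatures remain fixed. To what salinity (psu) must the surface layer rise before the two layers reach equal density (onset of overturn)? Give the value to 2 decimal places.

Neutral buoyancy requires −α(T_deep − T_surf) + β(S_deep − S_surf′) = 0.
S_surf′ = S_deep − (α/β)·ΔT = 38.02 − (1.4 × 10⁻⁴/8 × 10⁻⁴)·(+1.7) = 37.7225 psu.
Increase required: 37.7225 − 36.31 = 1.4125 psu.

37.72 psu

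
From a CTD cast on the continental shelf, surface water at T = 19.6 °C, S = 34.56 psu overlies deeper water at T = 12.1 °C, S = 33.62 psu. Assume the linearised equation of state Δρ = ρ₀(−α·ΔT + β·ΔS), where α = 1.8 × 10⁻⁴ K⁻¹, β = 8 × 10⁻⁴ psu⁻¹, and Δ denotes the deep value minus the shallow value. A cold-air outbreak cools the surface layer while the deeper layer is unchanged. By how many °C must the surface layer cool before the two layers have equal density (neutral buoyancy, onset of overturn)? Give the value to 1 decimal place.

Neutral buoyancy requires Δρ = 0, i.e. −α(T_deep − T_surf′) + β(S_deep − S_surf) = 0.
T_surf′ = T_deep − (β/α)·ΔS = 12.1 − (8 × 10⁻⁴/1.8 × 10⁻⁴)·(-0.94) = 16.278 °C.
Cooling required: 19.6 − (16.278) = 3.322 °C.

3.3 °C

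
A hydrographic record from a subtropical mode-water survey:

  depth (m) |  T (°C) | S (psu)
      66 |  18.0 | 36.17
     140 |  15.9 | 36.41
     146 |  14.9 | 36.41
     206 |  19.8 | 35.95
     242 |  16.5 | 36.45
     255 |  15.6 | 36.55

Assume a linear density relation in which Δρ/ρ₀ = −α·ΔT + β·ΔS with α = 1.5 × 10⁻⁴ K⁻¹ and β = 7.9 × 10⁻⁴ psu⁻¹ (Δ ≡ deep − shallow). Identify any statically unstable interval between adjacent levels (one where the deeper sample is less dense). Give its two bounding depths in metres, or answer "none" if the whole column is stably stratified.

146–206 m

Evaluate Δρ/ρ₀ = −αΔT + βΔS across each adjacent pair:
  66–140 m: −αΔT+βΔS = −(1.5 × 10⁻⁴)(-2.1)+(7.9 × 10⁻⁴)(+0.24) = 5.0 × 10⁻⁴ → stable
  140–146 m: −αΔT+βΔS = −(1.5 × 10⁻⁴)(-1.0)+(7.9 × 10⁻⁴)(+0.00) = 1.5 × 10⁻⁴ → stable
  146–206 m: −αΔT+βΔS = −(1.5 × 10⁻⁴)(+4.9)+(7.9 × 10⁻⁴)(-0.46) = -1.1 × 10⁻³ → UNSTABLE
  206–242 m: −αΔT+βΔS = −(1.5 × 10⁻⁴)(-3.3)+(7.9 × 10⁻⁴)(+0.50) = 8.9 × 10⁻⁴ → stable
  242–255 m: −αΔT+βΔS = −(1.5 × 10⁻⁴)(-0.9)+(7.9 × 10⁻⁴)(+0.10) = 2.1 × 10⁻⁴ → stable
The 146–206 m interval has Δρ < 0: lighter water underlies denser water.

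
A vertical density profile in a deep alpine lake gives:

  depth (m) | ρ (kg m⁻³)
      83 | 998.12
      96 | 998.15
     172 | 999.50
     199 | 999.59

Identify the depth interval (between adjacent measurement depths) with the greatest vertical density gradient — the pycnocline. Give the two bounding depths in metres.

Compute the density gradient over each adjacent pair:
  83–96 m: Δρ/Δz = 0.03/13 = 2.3 × 10⁻³ kg m⁻⁴
  96–172 m: Δρ/Δz = 1.35/76 = 0.018 kg m⁻⁴
  172–199 m: Δρ/Δz = 0.09/27 = 3.3 × 10⁻³ kg m⁻⁴
The largest gradient is in the 96–172 m interval — the pycnocline.

96–172 m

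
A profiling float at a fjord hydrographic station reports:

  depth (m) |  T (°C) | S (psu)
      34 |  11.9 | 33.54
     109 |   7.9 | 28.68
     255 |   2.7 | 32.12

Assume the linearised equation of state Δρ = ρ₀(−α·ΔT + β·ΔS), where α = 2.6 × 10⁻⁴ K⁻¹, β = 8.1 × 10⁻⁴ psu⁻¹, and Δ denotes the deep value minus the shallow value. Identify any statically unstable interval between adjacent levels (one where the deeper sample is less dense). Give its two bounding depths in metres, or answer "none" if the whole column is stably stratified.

34–109 m

Evaluate Δρ/ρ₀ = −αΔT + βΔS across each adjacent pair:
  34–109 m: −αΔT+βΔS = −(2.6 × 10⁻⁴)(-4.0)+(8.1 × 10⁻⁴)(-4.86) = -2.9 × 10⁻³ → UNSTABLE
  109–255 m: −αΔT+βΔS = −(2.6 × 10⁻⁴)(-5.2)+(8.1 × 10⁻⁴)(+3.44) = 4.1 × 10⁻³ → stable
The 34–109 m interval has Δρ < 0: lighter water underlies denser water.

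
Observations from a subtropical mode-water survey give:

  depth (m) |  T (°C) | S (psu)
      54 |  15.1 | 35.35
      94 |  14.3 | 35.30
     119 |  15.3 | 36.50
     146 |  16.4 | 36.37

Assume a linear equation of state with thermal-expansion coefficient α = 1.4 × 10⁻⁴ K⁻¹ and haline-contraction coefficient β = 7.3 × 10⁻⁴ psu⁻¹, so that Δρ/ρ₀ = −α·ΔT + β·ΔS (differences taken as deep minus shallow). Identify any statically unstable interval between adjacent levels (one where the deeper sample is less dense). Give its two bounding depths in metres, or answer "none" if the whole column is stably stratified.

119–146 m

Evaluate Δρ/ρ₀ = −αΔT + βΔS across each adjacent pair:
  54–94 m: −αΔT+βΔS = −(1.4 × 10⁻⁴)(-0.8)+(7.3 × 10⁻⁴)(-0.05) = 7.5 × 10⁻⁵ → stable
  94–119 m: −αΔT+βΔS = −(1.4 × 10⁻⁴)(+1.0)+(7.3 × 10⁻⁴)(+1.20) = 7.4 × 10⁻⁴ → stable
  119–146 m: −αΔT+βΔS = −(1.4 × 10⁻⁴)(+1.1)+(7.3 × 10⁻⁴)(-0.13) = -2.5 × 10⁻⁴ → UNSTABLE
The 119–146 m interval has Δρ < 0: lighter water underlies denser water.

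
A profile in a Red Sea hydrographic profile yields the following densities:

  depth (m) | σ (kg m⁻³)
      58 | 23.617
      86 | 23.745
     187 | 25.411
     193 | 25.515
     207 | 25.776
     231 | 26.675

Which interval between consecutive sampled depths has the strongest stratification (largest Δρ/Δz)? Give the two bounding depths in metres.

Compute the density gradient over each adjacent pair:
  58–86 m: Δρ/Δz = 0.128/28 = 4.6 × 10⁻³ kg m⁻⁴
  86–187 m: Δρ/Δz = 1.666/101 = 0.016 kg m⁻⁴
  187–193 m: Δρ/Δz = 0.104/6 = 0.017 kg m⁻⁴
  193–207 m: Δρ/Δz = 0.261/14 = 0.019 kg m⁻⁴
  207–231 m: Δρ/Δz = 0.899/24 = 0.037 kg m⁻⁴
The largest gradient is in the 207–231 m interval — the pycnocline.

207–231 m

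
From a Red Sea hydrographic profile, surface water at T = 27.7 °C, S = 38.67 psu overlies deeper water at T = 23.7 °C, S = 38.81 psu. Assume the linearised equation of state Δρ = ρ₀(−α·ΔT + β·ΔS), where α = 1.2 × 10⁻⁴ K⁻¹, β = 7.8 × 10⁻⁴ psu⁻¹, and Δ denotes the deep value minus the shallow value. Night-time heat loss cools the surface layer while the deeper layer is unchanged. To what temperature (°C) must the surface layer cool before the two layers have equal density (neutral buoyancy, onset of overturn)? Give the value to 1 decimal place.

Neutral buoyancy requires Δρ = 0, i.e. −α(T_deep − T_surf′) + β(S_deep − S_surf) = 0.
T_surf′ = T_deep − (β/α)·ΔS = 23.7 − (7.8 × 10⁻⁴/1.2 × 10⁻⁴)·(+0.14) = 22.790 °C.
Cooling required: 27.7 − (22.790) = 4.910 °C.

22.8 °C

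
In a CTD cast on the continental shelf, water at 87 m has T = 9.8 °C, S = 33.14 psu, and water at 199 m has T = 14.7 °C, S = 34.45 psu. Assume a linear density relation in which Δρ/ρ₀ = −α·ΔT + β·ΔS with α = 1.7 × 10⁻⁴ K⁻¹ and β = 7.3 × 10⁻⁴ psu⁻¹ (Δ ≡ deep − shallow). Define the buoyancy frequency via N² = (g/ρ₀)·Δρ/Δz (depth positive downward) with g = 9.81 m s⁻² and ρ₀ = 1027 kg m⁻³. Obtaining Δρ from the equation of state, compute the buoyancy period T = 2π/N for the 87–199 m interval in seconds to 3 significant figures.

ΔT = +4.9 K, ΔS = +1.31 psu (deep − shallow).
Δρ/ρ₀ = −αΔT + βΔS = -8.33 × 10⁻⁴ + 9.563 × 10⁻⁴ = 1.233 × 10⁻⁴, so Δρ ≈ 0.1266 kg m⁻³.
N² = (g/ρ₀)·Δρ/Δz = g·(Δρ/ρ₀)/Δz = 9.81 × 1.233 × 10⁻⁴ / 112 = 1.0800 × 10⁻⁵ s⁻².
N = √(1.0800 × 10⁻⁵) = 3.2863 × 10⁻³ rad s⁻¹ → T = 2π/N = 1.9119 × 10³ s ≈ 1.91 × 10³ s.

1.91 × 10³ s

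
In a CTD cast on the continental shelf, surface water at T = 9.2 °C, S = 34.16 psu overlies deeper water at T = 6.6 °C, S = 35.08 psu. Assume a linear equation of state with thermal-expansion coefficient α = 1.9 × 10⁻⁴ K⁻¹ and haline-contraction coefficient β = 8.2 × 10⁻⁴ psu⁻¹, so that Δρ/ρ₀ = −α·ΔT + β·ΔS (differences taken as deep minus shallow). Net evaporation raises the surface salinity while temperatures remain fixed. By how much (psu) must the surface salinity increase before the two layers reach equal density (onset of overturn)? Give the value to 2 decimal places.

Neutral buoyancy requires −α(T_deep − T_surf) + β(S_deep − S_surf′) = 0.
S_surf′ = S_deep − (α/β)·ΔT = 35.08 − (1.9 × 10⁻⁴/8.2 × 10⁻⁴)·(-2.6) = 35.6824 psu.
Increase required: 35.6824 − 34.16 = 1.5224 psu.

1.52 psu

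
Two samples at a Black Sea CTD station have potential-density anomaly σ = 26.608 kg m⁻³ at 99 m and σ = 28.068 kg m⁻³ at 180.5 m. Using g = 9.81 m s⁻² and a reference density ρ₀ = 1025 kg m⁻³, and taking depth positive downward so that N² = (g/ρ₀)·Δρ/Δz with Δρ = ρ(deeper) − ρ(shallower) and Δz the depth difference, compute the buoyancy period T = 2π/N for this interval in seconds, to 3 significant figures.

Δρ = 1028.068 − 1026.608 = 1.460 kg m⁻³ over Δz = 180.5 − 99 = 81.5 m.
N² = (9.81/1025) × (1.460/81.5) = 1.7145 × 10⁻⁴ s⁻².
N = √(1.7145 × 10⁻⁴) = 0.013094 rad s⁻¹, so T = 2π/N = 479.85 s ≈ 480 s.

480 s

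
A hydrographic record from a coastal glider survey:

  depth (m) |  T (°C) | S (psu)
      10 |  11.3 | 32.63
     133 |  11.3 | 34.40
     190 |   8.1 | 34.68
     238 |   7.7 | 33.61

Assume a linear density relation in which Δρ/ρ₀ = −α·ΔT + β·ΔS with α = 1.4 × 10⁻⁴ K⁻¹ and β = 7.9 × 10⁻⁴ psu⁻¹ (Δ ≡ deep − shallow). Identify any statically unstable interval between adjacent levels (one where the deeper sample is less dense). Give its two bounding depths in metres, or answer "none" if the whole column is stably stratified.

190–238 m

Evaluate Δρ/ρ₀ = −αΔT + βΔS across each adjacent pair:
  10–133 m: −αΔT+βΔS = −(1.4 × 10⁻⁴)(+0.0)+(7.9 × 10⁻⁴)(+1.77) = 1.4 × 10⁻³ → stable
  133–190 m: −αΔT+βΔS = −(1.4 × 10⁻⁴)(-3.2)+(7.9 × 10⁻⁴)(+0.28) = 6.7 × 10⁻⁴ → stable
  190–238 m: −αΔT+βΔS = −(1.4 × 10⁻⁴)(-0.4)+(7.9 × 10⁻⁴)(-1.07) = -7.9 × 10⁻⁴ → UNSTABLE
The 190–238 m interval has Δρ < 0: lighter water underlies denser water.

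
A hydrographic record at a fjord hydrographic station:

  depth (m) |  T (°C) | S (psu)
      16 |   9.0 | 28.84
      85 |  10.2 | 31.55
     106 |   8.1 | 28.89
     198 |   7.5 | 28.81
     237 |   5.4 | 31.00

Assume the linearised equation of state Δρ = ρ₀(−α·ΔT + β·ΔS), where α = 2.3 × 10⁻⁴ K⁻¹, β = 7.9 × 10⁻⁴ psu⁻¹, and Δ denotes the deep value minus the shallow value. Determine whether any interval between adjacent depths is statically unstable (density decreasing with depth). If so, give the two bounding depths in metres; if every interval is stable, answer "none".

Evaluate Δρ/ρ₀ = −αΔT + βΔS across each adjacent pair:
  16–85 m: −αΔT+βΔS = −(2.3 × 10⁻⁴)(+1.2)+(7.9 × 10⁻⁴)(+2.71) = 1.9 × 10⁻³ → stable
  85–106 m: −αΔT+βΔS = −(2.3 × 10⁻⁴)(-2.1)+(7.9 × 10⁻⁴)(-2.66) = -1.6 × 10⁻³ → UNSTABLE
  106–198 m: −αΔT+βΔS = −(2.3 × 10⁻⁴)(-0.6)+(7.9 × 10⁻⁴)(-0.08) = 7.5 × 10⁻⁵ → stable
  198–237 m: −αΔT+βΔS = −(2.3 × 10⁻⁴)(-2.1)+(7.9 × 10⁻⁴)(+2.19) = 2.2 × 10⁻³ → stable
The 85–106 m interval has Δρ < 0: lighter water underlies denser water.

85–106 m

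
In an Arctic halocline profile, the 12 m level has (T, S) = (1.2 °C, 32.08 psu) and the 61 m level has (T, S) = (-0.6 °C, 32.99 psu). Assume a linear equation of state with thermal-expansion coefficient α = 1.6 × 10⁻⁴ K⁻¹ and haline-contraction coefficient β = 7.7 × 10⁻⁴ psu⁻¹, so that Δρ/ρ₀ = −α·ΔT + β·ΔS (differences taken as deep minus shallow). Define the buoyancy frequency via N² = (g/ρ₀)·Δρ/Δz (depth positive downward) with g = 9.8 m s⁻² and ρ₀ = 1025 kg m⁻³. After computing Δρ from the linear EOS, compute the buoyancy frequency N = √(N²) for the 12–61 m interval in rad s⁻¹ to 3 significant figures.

0.0141 rad s⁻¹

ΔT = -1.8 K, ΔS = +0.91 psu (deep − shallow).
Δρ/ρ₀ = −αΔT + βΔS = 2.88 × 10⁻⁴ + 7.007 × 10⁻⁴ = 9.887 × 10⁻⁴, so Δρ ≈ 1.013 kg m⁻³.
N² = (g/ρ₀)·Δρ/Δz = g·(Δρ/ρ₀)/Δz = 9.8 × 9.887 × 10⁻⁴ / 49 = 1.9774 × 10⁻⁴ s⁻².
N = √(1.9774 × 10⁻⁴) = 0.014062 rad s⁻¹ ≈ 0.0141 rad s⁻¹.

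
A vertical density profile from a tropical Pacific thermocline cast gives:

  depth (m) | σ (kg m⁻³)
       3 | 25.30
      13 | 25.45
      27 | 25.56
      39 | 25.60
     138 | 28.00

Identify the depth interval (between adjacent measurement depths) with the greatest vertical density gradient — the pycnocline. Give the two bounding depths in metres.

39–138 m

Compute the density gradient over each adjacent pair:
  3–13 m: Δρ/Δz = 0.15/10 = 0.015 kg m⁻⁴
  13–27 m: Δρ/Δz = 0.11/14 = 7.9 × 10⁻³ kg m⁻⁴
  27–39 m: Δρ/Δz = 0.04/12 = 3.3 × 10⁻³ kg m⁻⁴
  39–138 m: Δρ/Δz = 2.40/99 = 0.024 kg m⁻⁴
The largest gradient is in the 39–138 m interval — the pycnocline.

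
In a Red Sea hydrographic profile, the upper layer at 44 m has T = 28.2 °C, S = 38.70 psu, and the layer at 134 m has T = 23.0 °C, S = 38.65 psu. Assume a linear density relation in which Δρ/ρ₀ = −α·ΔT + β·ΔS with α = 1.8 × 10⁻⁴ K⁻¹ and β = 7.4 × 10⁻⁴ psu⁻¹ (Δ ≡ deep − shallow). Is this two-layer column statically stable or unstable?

ΔT = 23.0 − 28.2 = -5.2 K and ΔS = 38.65 − 38.70 = -0.05 psu (deep − shallow).
−αΔT = 9.36 × 10⁻⁴; βΔS = -3.70 × 10⁻⁵; sum Δρ/ρ₀ = 8.99 × 10⁻⁴.
Δρ/ρ₀ > 0, so Δρ > 0: deeper water is denser → statically stable.

stable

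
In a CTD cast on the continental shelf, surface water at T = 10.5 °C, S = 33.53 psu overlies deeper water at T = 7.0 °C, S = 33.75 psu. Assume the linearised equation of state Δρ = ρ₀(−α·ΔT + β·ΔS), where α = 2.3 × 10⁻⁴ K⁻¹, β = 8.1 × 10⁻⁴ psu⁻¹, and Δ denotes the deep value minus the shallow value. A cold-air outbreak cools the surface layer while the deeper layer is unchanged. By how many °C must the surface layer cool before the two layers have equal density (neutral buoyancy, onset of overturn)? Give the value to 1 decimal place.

Neutral buoyancy requires Δρ = 0, i.e. −α(T_deep − T_surf′) + β(S_deep − S_surf) = 0.
T_surf′ = T_deep − (β/α)·ΔS = 7.0 − (8.1 × 10⁻⁴/2.3 × 10⁻⁴)·(+0.22) = 6.225 °C.
Cooling required: 10.5 − (6.225) = 4.275 °C.

4.3 °C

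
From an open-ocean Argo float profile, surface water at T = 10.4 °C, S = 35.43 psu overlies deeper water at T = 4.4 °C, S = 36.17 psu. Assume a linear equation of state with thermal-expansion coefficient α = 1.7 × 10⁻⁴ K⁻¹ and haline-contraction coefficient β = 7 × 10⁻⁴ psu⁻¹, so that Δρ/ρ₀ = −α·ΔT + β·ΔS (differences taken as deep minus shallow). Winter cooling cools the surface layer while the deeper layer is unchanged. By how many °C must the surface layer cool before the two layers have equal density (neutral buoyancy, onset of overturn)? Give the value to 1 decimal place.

9.0 °C

Neutral buoyancy requires Δρ = 0, i.e. −α(T_deep − T_surf′) + β(S_deep − S_surf) = 0.
T_surf′ = T_deep − (β/α)·ΔS = 4.4 − (7 × 10⁻⁴/1.7 × 10⁻⁴)·(+0.74) = 1.353 °C.
Cooling required: 10.4 − (1.353) = 9.047 °C.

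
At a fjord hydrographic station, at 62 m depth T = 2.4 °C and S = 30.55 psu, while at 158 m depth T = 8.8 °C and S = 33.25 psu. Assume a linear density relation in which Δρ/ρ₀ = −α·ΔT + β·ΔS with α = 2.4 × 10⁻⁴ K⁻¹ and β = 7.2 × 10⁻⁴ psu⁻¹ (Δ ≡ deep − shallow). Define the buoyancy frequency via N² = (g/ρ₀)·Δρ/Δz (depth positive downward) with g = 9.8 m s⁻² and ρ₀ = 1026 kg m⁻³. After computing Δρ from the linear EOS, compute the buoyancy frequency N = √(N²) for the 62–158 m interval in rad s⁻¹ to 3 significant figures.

6.45 × 10⁻³ rad s⁻¹

ΔT = +6.4 K, ΔS = +2.70 psu (deep − shallow).
Δρ/ρ₀ = −αΔT + βΔS = -1.536 × 10⁻³ + 1.944 × 10⁻³ = 4.08 × 10⁻⁴, so Δρ ≈ 0.4186 kg m⁻³.
N² = (g/ρ₀)·Δρ/Δz = g·(Δρ/ρ₀)/Δz = 9.8 × 4.08 × 10⁻⁴ / 96 = 4.1650 × 10⁻⁵ s⁻².
N = √(4.1650 × 10⁻⁵) = 6.4537 × 10⁻³ rad s⁻¹ ≈ 6.45 × 10⁻³ rad s⁻¹.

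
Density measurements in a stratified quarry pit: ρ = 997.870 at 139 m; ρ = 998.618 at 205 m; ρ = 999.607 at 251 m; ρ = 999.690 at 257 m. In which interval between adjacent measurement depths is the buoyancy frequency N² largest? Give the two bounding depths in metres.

205–251 m

Compute the density gradient over each adjacent pair:
  139–205 m: Δρ/Δz = 0.748/66 = 0.011 kg m⁻⁴
  205–251 m: Δρ/Δz = 0.989/46 = 0.021 kg m⁻⁴
  251–257 m: Δρ/Δz = 0.083/6 = 0.014 kg m⁻⁴
The largest gradient is in the 205–251 m interval — the pycnocline.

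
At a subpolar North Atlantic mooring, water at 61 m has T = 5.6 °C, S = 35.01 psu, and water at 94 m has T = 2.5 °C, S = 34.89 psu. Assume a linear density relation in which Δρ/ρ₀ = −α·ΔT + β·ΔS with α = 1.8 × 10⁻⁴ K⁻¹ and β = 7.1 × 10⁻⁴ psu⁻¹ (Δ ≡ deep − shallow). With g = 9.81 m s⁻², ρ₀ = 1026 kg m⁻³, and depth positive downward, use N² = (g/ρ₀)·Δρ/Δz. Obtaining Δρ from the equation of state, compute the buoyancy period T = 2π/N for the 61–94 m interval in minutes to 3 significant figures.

ΔT = -3.1 K, ΔS = -0.12 psu (deep − shallow).
Δρ/ρ₀ = −αΔT + βΔS = 5.58 × 10⁻⁴ − 8.52 × 10⁻⁵ = 4.728 × 10⁻⁴, so Δρ ≈ 0.4851 kg m⁻³.
N² = (g/ρ₀)·Δρ/Δz = g·(Δρ/ρ₀)/Δz = 9.81 × 4.728 × 10⁻⁴ / 33 = 1.4055 × 10⁻⁴ s⁻².
N = √(1.4055 × 10⁻⁴) = 0.011855 rad s⁻¹ → T = 2π/N = 530.00 s = 8.8333 min ≈ 8.83 min.

8.83 min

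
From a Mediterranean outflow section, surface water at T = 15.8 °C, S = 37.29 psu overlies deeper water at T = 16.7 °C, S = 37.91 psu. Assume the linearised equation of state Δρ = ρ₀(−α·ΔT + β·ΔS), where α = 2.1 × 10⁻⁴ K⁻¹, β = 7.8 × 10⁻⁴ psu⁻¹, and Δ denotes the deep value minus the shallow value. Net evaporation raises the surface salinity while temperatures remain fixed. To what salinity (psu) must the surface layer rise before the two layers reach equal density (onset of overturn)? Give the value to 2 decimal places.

Neutral buoyancy requires −α(T_deep − T_surf) + β(S_deep − S_surf′) = 0.
S_surf′ = S_deep − (α/β)·ΔT = 37.91 − (2.1 × 10⁻⁴/7.8 × 10⁻⁴)·(+0.9) = 37.6677 psu.
Increase required: 37.6677 − 37.29 = 0.3777 psu.

37.67 psu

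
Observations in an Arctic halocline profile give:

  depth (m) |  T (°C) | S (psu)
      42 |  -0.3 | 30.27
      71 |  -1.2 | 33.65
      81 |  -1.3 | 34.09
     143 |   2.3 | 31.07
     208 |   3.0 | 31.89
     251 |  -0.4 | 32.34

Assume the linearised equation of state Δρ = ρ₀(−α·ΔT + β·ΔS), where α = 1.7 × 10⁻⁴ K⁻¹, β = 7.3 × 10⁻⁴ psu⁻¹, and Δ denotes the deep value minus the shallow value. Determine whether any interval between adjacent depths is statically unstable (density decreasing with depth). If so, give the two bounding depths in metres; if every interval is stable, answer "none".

Evaluate Δρ/ρ₀ = −αΔT + βΔS across each adjacent pair:
  42–71 m: −αΔT+βΔS = −(1.7 × 10⁻⁴)(-0.9)+(7.3 × 10⁻⁴)(+3.38) = 2.6 × 10⁻³ → stable
  71–81 m: −αΔT+βΔS = −(1.7 × 10⁻⁴)(-0.1)+(7.3 × 10⁻⁴)(+0.44) = 3.4 × 10⁻⁴ → stable
  81–143 m: −αΔT+βΔS = −(1.7 × 10⁻⁴)(+3.6)+(7.3 × 10⁻⁴)(-3.02) = -2.8 × 10⁻³ → UNSTABLE
  143–208 m: −αΔT+βΔS = −(1.7 × 10⁻⁴)(+0.7)+(7.3 × 10⁻⁴)(+0.82) = 4.8 × 10⁻⁴ → stable
  208–251 m: −αΔT+βΔS = −(1.7 × 10⁻⁴)(-3.4)+(7.3 × 10⁻⁴)(+0.45) = 9.1 × 10⁻⁴ → stable
The 81–143 m interval has Δρ < 0: lighter water underlies denser water.

81–143 m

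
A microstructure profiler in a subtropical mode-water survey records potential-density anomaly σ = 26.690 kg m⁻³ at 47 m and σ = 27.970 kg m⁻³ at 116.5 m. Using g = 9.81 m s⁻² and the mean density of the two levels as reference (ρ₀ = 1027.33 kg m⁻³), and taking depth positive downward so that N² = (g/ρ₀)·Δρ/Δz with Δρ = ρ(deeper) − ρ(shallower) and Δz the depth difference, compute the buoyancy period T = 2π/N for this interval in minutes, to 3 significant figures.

Δρ = 1027.970 − 1026.690 = 1.280 kg m⁻³ over Δz = 116.5 − 47 = 69.5 m.
N² = (9.81/1027.33) × (1.280/69.5) = 1.7587 × 10⁻⁴ s⁻².
N = √(1.7587 × 10⁻⁴) = 0.013262 rad s⁻¹, so T = 2π/N = 473.77 s = 7.8962 min ≈ 7.90 min.

7.90 min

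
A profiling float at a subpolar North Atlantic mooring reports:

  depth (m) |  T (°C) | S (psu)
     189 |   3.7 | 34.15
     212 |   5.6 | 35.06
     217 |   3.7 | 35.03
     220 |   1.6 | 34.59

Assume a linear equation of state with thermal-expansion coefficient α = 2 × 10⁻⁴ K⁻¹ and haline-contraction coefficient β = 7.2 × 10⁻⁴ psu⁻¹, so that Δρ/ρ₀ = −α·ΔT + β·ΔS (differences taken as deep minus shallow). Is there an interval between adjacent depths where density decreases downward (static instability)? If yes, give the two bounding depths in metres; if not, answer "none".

none

Evaluate Δρ/ρ₀ = −αΔT + βΔS across each adjacent pair:
  189–212 m: −αΔT+βΔS = −(2 × 10⁻⁴)(+1.9)+(7.2 × 10⁻⁴)(+0.91) = 2.8 × 10⁻⁴ → stable
  212–217 m: −αΔT+βΔS = −(2 × 10⁻⁴)(-1.9)+(7.2 × 10⁻⁴)(-0.03) = 3.6 × 10⁻⁴ → stable
  217–220 m: −αΔT+βΔS = −(2 × 10⁻⁴)(-2.1)+(7.2 × 10⁻⁴)(-0.44) = 1.0 × 10⁻⁴ → stable
Every interval has Δρ > 0: the column is stably stratified throughout.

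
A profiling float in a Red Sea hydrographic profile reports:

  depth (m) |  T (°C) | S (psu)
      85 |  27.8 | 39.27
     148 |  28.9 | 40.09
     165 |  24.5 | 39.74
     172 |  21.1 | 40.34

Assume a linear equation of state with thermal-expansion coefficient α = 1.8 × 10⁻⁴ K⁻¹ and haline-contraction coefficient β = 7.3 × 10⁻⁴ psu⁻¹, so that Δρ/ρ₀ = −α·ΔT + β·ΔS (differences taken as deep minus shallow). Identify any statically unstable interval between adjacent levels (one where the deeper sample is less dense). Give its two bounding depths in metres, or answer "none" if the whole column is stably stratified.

none

Evaluate Δρ/ρ₀ = −αΔT + βΔS across each adjacent pair:
  85–148 m: −αΔT+βΔS = −(1.8 × 10⁻⁴)(+1.1)+(7.3 × 10⁻⁴)(+0.82) = 4.0 × 10⁻⁴ → stable
  148–165 m: −αΔT+βΔS = −(1.8 × 10⁻⁴)(-4.4)+(7.3 × 10⁻⁴)(-0.35) = 5.4 × 10⁻⁴ → stable
  165–172 m: −αΔT+βΔS = −(1.8 × 10⁻⁴)(-3.4)+(7.3 × 10⁻⁴)(+0.60) = 1.0 × 10⁻³ → stable
Every interval has Δρ > 0: the column is stably stratified throughout.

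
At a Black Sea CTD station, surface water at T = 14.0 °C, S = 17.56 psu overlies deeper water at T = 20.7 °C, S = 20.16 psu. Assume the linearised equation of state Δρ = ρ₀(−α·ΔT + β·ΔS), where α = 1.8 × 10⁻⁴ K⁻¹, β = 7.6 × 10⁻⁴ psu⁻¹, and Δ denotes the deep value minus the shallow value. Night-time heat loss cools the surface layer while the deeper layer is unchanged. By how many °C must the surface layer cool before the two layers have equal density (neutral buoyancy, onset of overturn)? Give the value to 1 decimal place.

Neutral buoyancy requires Δρ = 0, i.e. −α(T_deep − T_surf′) + β(S_deep − S_surf) = 0.
T_surf′ = T_deep − (β/α)·ΔS = 20.7 − (7.6 × 10⁻⁴/1.8 × 10⁻⁴)·(+2.60) = 9.722 °C.
Cooling required: 14.0 − (9.722) = 4.278 °C.

4.3 °C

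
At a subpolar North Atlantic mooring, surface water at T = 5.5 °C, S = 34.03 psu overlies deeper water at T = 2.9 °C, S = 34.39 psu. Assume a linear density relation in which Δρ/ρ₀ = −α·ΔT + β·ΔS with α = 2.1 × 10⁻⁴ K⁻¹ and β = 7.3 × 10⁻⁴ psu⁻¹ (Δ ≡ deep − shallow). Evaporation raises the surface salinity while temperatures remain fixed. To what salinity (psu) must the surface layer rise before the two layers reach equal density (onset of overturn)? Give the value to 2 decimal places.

35.14 psu

Neutral buoyancy requires −α(T_deep − T_surf) + β(S_deep − S_surf′) = 0.
S_surf′ = S_deep − (α/β)·ΔT = 34.39 − (2.1 × 10⁻⁴/7.3 × 10⁻⁴)·(-2.6) = 35.1379 psu.
Increase required: 35.1379 − 34.03 = 1.1079 psu.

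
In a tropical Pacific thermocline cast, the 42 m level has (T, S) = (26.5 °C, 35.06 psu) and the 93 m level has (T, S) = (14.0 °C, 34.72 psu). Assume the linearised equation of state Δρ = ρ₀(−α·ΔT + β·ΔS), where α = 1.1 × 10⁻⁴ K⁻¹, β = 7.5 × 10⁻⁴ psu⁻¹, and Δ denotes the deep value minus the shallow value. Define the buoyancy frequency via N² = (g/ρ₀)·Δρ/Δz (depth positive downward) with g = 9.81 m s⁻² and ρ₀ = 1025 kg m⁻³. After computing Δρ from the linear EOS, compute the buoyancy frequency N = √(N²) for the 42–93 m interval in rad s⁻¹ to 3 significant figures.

0.0147 rad s⁻¹

ΔT = -12.5 K, ΔS = -0.34 psu (deep − shallow).
Δρ/ρ₀ = −αΔT + βΔS = 1.375 × 10⁻³ − 2.55 × 10⁻⁴ = 1.12 × 10⁻³, so Δρ ≈ 1.148 kg m⁻³.
N² = (g/ρ₀)·Δρ/Δz = g·(Δρ/ρ₀)/Δz = 9.81 × 1.12 × 10⁻³ / 51 = 2.1544 × 10⁻⁴ s⁻².
N = √(2.1544 × 10⁻⁴) = 0.014678 rad s⁻¹ ≈ 0.0147 rad s⁻¹.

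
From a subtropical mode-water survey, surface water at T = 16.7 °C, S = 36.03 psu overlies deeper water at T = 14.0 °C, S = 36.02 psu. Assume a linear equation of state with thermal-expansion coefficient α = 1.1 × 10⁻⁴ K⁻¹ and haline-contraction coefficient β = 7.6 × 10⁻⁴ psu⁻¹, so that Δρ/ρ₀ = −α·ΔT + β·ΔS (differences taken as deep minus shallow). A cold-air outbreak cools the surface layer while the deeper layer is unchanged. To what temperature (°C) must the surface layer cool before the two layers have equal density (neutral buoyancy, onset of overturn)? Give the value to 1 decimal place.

Neutral buoyancy requires Δρ = 0, i.e. −α(T_deep − T_surf′) + β(S_deep − S_surf) = 0.
T_surf′ = T_deep − (β/α)·ΔS = 14.0 − (7.6 × 10⁻⁴/1.1 × 10⁻⁴)·(-0.01) = 14.069 °C.
Cooling required: 16.7 − (14.069) = 2.631 °C.

14.1 °C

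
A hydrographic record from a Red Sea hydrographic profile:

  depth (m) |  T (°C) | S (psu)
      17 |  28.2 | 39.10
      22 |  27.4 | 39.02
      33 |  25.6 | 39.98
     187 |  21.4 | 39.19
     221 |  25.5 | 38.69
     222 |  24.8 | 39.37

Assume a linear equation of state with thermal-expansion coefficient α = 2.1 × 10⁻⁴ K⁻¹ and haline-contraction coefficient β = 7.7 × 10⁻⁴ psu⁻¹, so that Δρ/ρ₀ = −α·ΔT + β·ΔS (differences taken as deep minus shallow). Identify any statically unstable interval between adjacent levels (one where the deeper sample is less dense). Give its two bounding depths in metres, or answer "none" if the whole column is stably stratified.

Evaluate Δρ/ρ₀ = −αΔT + βΔS across each adjacent pair:
  17–22 m: −αΔT+βΔS = −(2.1 × 10⁻⁴)(-0.8)+(7.7 × 10⁻⁴)(-0.08) = 1.1 × 10⁻⁴ → stable
  22–33 m: −αΔT+βΔS = −(2.1 × 10⁻⁴)(-1.8)+(7.7 × 10⁻⁴)(+0.96) = 1.1 × 10⁻³ → stable
  33–187 m: −αΔT+βΔS = −(2.1 × 10⁻⁴)(-4.2)+(7.7 × 10⁻⁴)(-0.79) = 2.7 × 10⁻⁴ → stable
  187–221 m: −αΔT+βΔS = −(2.1 × 10⁻⁴)(+4.1)+(7.7 × 10⁻⁴)(-0.50) = -1.2 × 10⁻³ → UNSTABLE
  221–222 m: −αΔT+βΔS = −(2.1 × 10⁻⁴)(-0.7)+(7.7 × 10⁻⁴)(+0.68) = 6.7 × 10⁻⁴ → stable
The 187–221 m interval has Δρ < 0: lighter water underlies denser water.

187–221 m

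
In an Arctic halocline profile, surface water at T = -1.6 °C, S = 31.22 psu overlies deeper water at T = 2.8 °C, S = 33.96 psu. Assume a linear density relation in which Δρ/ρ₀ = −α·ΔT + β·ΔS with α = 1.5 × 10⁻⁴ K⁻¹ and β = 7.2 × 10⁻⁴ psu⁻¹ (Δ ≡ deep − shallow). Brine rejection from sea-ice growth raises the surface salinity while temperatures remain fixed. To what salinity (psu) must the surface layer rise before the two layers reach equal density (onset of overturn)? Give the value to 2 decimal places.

Neutral buoyancy requires −α(T_deep − T_surf) + β(S_deep − S_surf′) = 0.
S_surf′ = S_deep − (α/β)·ΔT = 33.96 − (1.5 × 10⁻⁴/7.2 × 10⁻⁴)·(+4.4) = 33.0433 psu.
Increase required: 33.0433 − 31.22 = 1.8233 psu.

33.04 psu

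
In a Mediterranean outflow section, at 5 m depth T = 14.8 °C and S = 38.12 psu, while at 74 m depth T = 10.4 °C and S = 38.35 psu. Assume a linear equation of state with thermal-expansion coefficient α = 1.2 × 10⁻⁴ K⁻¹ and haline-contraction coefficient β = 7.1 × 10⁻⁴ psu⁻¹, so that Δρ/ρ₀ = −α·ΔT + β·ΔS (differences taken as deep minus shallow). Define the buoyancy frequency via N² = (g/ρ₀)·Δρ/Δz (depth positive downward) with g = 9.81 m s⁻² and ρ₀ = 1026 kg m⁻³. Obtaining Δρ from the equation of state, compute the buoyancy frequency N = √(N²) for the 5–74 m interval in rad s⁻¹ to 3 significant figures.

9.91 × 10⁻³ rad s⁻¹

ΔT = -4.4 K, ΔS = +0.23 psu (deep − shallow).
Δρ/ρ₀ = −αΔT + βΔS = 5.28 × 10⁻⁴ + 1.633 × 10⁻⁴ = 6.913 × 10⁻⁴, so Δρ ≈ 0.7093 kg m⁻³.
N² = (g/ρ₀)·Δρ/Δz = g·(Δρ/ρ₀)/Δz = 9.81 × 6.913 × 10⁻⁴ / 69 = 9.8285 × 10⁻⁵ s⁻².
N = √(9.8285 × 10⁻⁵) = 9.9139 × 10⁻³ rad s⁻¹ ≈ 9.91 × 10⁻³ rad s⁻¹.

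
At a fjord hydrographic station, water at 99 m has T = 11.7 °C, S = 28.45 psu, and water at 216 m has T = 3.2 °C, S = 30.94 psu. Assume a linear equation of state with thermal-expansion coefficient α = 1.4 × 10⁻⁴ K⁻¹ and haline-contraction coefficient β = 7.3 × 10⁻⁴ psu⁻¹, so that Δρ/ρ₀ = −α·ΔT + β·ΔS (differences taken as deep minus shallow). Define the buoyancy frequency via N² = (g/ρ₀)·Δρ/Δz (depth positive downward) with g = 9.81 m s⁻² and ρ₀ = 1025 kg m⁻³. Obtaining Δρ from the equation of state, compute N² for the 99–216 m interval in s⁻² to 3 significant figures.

2.52 × 10⁻⁴ s⁻²

ΔT = -8.5 K, ΔS = +2.49 psu (deep − shallow).
Δρ/ρ₀ = −αΔT + βΔS = 1.19 × 10⁻³ + 1.8177 × 10⁻³ = 3.0077 × 10⁻³, so Δρ ≈ 3.083 kg m⁻³.
N² = (g/ρ₀)·Δρ/Δz = g·(Δρ/ρ₀)/Δz = 9.81 × 3.0077 × 10⁻³ / 117 = 2.5218 × 10⁻⁴ s⁻² ≈ 2.52 × 10⁻⁴ s⁻².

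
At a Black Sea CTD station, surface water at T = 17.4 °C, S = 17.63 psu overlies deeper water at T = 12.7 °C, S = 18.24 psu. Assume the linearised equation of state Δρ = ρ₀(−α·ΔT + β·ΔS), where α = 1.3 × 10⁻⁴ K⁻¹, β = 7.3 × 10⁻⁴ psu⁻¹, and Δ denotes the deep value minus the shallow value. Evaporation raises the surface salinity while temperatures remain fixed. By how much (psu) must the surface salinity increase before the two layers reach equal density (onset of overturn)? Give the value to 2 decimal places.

Neutral buoyancy requires −α(T_deep − T_surf) + β(S_deep − S_surf′) = 0.
S_surf′ = S_deep − (α/β)·ΔT = 18.24 − (1.3 × 10⁻⁴/7.3 × 10⁻⁴)·(-4.7) = 19.0770 psu.
Increase required: 19.0770 − 17.63 = 1.4470 psu.

1.45 psu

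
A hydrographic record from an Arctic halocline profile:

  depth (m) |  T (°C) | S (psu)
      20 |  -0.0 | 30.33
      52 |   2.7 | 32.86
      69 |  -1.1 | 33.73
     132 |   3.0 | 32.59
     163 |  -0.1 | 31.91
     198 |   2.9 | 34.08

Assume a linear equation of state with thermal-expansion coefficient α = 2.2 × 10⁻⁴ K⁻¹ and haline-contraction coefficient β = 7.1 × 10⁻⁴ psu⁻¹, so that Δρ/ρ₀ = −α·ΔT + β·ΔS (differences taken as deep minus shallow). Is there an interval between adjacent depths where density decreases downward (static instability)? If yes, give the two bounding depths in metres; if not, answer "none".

Evaluate Δρ/ρ₀ = −αΔT + βΔS across each adjacent pair:
  20–52 m: −αΔT+βΔS = −(2.2 × 10⁻⁴)(+2.7)+(7.1 × 10⁻⁴)(+2.53) = 1.2 × 10⁻³ → stable
  52–69 m: −αΔT+βΔS = −(2.2 × 10⁻⁴)(-3.8)+(7.1 × 10⁻⁴)(+0.87) = 1.5 × 10⁻³ → stable
  69–132 m: −αΔT+βΔS = −(2.2 × 10⁻⁴)(+4.1)+(7.1 × 10⁻⁴)(-1.14) = -1.7 × 10⁻³ → UNSTABLE
  132–163 m: −αΔT+βΔS = −(2.2 × 10⁻⁴)(-3.1)+(7.1 × 10⁻⁴)(-0.68) = 2.0 × 10⁻⁴ → stable
  163–198 m: −αΔT+βΔS = −(2.2 × 10⁻⁴)(+3.0)+(7.1 × 10⁻⁴)(+2.17) = 8.8 × 10⁻⁴ → stable
The 69–132 m interval has Δρ < 0: lighter water underlies denser water.

69–132 m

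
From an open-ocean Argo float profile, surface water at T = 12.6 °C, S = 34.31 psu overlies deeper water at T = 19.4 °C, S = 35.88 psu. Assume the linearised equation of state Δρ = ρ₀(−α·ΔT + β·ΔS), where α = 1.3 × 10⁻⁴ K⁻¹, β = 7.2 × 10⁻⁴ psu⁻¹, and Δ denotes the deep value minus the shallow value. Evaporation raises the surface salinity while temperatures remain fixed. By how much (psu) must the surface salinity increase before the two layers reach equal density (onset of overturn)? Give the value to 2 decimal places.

Neutral buoyancy requires −α(T_deep − T_surf) + β(S_deep − S_surf′) = 0.
S_surf′ = S_deep − (α/β)·ΔT = 35.88 − (1.3 × 10⁻⁴/7.2 × 10⁻⁴)·(+6.8) = 34.6522 psu.
Increase required: 34.6522 − 34.31 = 0.3422 psu.

0.34 psu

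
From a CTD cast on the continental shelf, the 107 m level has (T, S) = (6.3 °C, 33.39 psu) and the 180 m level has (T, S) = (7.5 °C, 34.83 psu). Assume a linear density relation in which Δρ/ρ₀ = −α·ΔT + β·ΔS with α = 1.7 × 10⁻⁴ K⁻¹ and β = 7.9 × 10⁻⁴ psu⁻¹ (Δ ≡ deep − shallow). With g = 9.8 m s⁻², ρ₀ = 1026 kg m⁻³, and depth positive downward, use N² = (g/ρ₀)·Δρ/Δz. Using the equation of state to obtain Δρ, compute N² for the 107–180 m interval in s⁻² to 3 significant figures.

ΔT = +1.2 K, ΔS = +1.44 psu (deep − shallow).
Δρ/ρ₀ = −αΔT + βΔS = -2.04 × 10⁻⁴ + 1.1376 × 10⁻³ = 9.336 × 10⁻⁴, so Δρ ≈ 0.9579 kg m⁻³.
N² = (g/ρ₀)·Δρ/Δz = g·(Δρ/ρ₀)/Δz = 9.8 × 9.336 × 10⁻⁴ / 73 = 1.2533 × 10⁻⁴ s⁻² ≈ 1.25 × 10⁻⁴ s⁻².

1.25 × 10⁻⁴ s⁻²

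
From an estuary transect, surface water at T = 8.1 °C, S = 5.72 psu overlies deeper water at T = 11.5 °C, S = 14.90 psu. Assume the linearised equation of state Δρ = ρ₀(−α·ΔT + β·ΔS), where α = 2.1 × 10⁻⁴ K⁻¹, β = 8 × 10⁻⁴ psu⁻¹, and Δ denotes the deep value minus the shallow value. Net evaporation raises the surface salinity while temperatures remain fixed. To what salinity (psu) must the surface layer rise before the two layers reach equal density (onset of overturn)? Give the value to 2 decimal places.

14.01 psu

Neutral buoyancy requires −α(T_deep − T_surf) + β(S_deep − S_surf′) = 0.
S_surf′ = S_deep − (α/β)·ΔT = 14.90 − (2.1 × 10⁻⁴/8 × 10⁻⁴)·(+3.4) = 14.0075 psu.
Increase required: 14.0075 − 5.72 = 8.2875 psu.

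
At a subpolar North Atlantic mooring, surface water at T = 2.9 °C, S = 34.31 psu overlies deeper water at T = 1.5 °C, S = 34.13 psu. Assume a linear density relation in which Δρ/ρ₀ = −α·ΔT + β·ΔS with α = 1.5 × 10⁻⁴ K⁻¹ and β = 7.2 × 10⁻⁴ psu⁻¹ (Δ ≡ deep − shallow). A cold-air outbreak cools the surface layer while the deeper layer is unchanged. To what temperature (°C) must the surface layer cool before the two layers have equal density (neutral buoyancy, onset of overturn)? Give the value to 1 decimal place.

Neutral buoyancy requires Δρ = 0, i.e. −α(T_deep − T_surf′) + β(S_deep − S_surf) = 0.
T_surf′ = T_deep − (β/α)·ΔS = 1.5 − (7.2 × 10⁻⁴/1.5 × 10⁻⁴)·(-0.18) = 2.364 °C.
Cooling required: 2.9 − (2.364) = 0.536 °C.

2.4 °C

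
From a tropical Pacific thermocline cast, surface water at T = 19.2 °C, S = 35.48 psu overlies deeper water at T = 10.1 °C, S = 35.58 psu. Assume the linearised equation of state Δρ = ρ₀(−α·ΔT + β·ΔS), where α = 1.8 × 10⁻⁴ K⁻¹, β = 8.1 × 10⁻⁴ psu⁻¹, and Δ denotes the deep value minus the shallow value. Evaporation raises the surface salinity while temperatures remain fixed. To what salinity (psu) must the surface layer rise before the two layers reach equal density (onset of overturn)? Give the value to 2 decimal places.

37.60 psu

Neutral buoyancy requires −α(T_deep − T_surf) + β(S_deep − S_surf′) = 0.
S_surf′ = S_deep − (α/β)·ΔT = 35.58 − (1.8 × 10⁻⁴/8.1 × 10⁻⁴)·(-9.1) = 37.6022 psu.
Increase required: 37.6022 − 35.48 = 2.1222 psu.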